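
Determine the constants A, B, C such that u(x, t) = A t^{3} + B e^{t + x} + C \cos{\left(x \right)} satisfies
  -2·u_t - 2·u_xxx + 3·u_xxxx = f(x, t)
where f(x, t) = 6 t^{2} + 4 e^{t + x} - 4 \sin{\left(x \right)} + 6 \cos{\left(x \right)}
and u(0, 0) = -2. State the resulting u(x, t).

Answer: u(x, t) = - t^{3} - 4 e^{t + x} + 2 \cos{\left(x \right)}

Derivation:
Substitute the ansatz u = A t^{3} + B e^{t + x} + C \cos{\left(x \right)} into the left-hand side.
Derivatives of the ansatz:
  u_t = 3 A t^{2} + B e^{t} e^{x}
  u_xxx = B e^{t} e^{x} + C \sin{\left(x \right)}
  u_xxxx = B e^{t} e^{x} + C \cos{\left(x \right)}
Term by term:
  -2·u_t = - 6 A t^{2} - 2 B e^{t} e^{x}
  -2·u_xxx = - 2 B e^{t} e^{x} - 2 C \sin{\left(x \right)}
  3·u_xxxx = 3 B e^{t} e^{x} + 3 C \cos{\left(x \right)}
So the left-hand side equals
  - 6 A t^{2} - B e^{t} e^{x} - 2 C \sin{\left(x \right)} + 3 C \cos{\left(x \right)}
This must equal f(x, t) identically; expanded, f = 6 t^{2} + 4 e^{t} e^{x} - 4 \sin{\left(x \right)} + 6 \cos{\left(x \right)}.
Matching coefficients of the independent functions:
  [t^{2}]:  - 6 A = 6
  [e^{t} e^{x}]:  - B = 4
  [\sin{\left(x \right)}]:  - 2 C = -4
  [\cos{\left(x \right)}]:  3 C = 6
Solving: A = -1, B = -4, C = 2.
Check against the point condition:
  u(0, 0) = -2  ⟹  B + C = -2  ✓
Hence u(x, t) = - t^{3} - 4 e^{t + x} + 2 \cos{\left(x \right)}.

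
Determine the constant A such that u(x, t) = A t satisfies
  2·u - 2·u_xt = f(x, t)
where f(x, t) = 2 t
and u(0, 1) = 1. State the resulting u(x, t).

Answer: u(x, t) = t

Derivation:
Substitute the ansatz u = A t into the left-hand side.
Derivatives of the ansatz:
  u_xt = 0
Term by term:
  2·u = 2 A t
  -2·u_xt = 0
So the left-hand side equals
  2 A t
This must equal f(x, t) = 2 t identically.
Matching coefficients of the independent functions:
  [t]:  2 A = 2
Solving: A = 1.
Check against the point condition:
  u(0, 1) = 1  ⟹  A = 1  ✓
Hence u(x, t) = t.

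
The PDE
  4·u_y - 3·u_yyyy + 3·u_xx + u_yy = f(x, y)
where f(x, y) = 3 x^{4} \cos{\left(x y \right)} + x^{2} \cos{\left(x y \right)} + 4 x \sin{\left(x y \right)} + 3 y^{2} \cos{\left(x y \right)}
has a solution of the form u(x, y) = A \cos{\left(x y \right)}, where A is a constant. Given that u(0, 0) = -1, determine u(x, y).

Substitute the ansatz u = A \cos{\left(x y \right)} into the left-hand side.
Derivatives of the ansatz:
  u_y = - A x \sin{\left(x y \right)}
  u_yyyy = A x^{4} \cos{\left(x y \right)}
  u_xx = - A y^{2} \cos{\left(x y \right)}
  u_yy = - A x^{2} \cos{\left(x y \right)}
Term by term:
  4·u_y = - 4 A x \sin{\left(x y \right)}
  -3·u_yyyy = - 3 A x^{4} \cos{\left(x y \right)}
  3·u_xx = - 3 A y^{2} \cos{\left(x y \right)}
  u_yy = - A x^{2} \cos{\left(x y \right)}
So the left-hand side equals
  - 3 A x^{4} \cos{\left(x y \right)} - A x^{2} \cos{\left(x y \right)} - 4 A x \sin{\left(x y \right)} - 3 A y^{2} \cos{\left(x y \right)}
This must equal f(x, y) = 3 x^{4} \cos{\left(x y \right)} + x^{2} \cos{\left(x y \right)} + 4 x \sin{\left(x y \right)} + 3 y^{2} \cos{\left(x y \right)} identically.
Matching coefficients of the independent functions:
  [x \sin{\left(x y \right)}]:  - 4 A = 4
  [x^{2} \cos{\left(x y \right)}]:  - A = 1
  [x^{4} \cos{\left(x y \right)}, y^{2} \cos{\left(x y \right)}]:  - 3 A = 3
Solving: A = -1.
Check against the point condition:
  u(0, 0) = -1  ⟹  A = -1  ✓
Hence u(x, y) = - \cos{\left(x y \right)}.

Answer: u(x, y) = - \cos{\left(x y \right)}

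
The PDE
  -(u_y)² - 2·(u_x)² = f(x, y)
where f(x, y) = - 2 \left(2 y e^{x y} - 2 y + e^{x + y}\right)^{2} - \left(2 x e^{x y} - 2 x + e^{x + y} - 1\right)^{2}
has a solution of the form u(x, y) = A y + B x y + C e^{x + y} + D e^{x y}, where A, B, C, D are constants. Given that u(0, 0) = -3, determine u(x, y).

Answer: u(x, y) = 2 x y + y - 2 e^{x y} - e^{x + y}

Derivation:
Substitute the ansatz u = A y + B x y + C e^{x + y} + D e^{x y} into the left-hand side.
Derivatives of the ansatz:
  u_y = A + B x + C e^{x} e^{y} + D x e^{x y}
  u_x = B y + C e^{x} e^{y} + D y e^{x y}
Term by term:
  -(u_y)² = - A^{2} - 2 A B x - 2 A C e^{x} e^{y} - 2 A D x e^{x y} - B^{2} x^{2} - 2 B C x e^{x} e^{y} - 2 B D x^{2} e^{x y} - C^{2} e^{2 x} e^{2 y} - 2 C D x e^{x} e^{y} e^{x y} - D^{2} x^{2} e^{2 x y}
  -2·(u_x)² = - 2 B^{2} y^{2} - 4 B C y e^{x} e^{y} - 4 B D y^{2} e^{x y} - 2 C^{2} e^{2 x} e^{2 y} - 4 C D y e^{x} e^{y} e^{x y} - 2 D^{2} y^{2} e^{2 x y}
So the left-hand side equals
  - A^{2} - 2 A B x - 2 A C e^{x} e^{y} - 2 A D x e^{x y} - B^{2} x^{2} - 2 B^{2} y^{2} - 2 B C x e^{x} e^{y} - 4 B C y e^{x} e^{y} - 2 B D x^{2} e^{x y} - 4 B D y^{2} e^{x y} - 3 C^{2} e^{2 x} e^{2 y} - 2 C D x e^{x} e^{y} e^{x y} - 4 C D y e^{x} e^{y} e^{x y} - D^{2} x^{2} e^{2 x y} - 2 D^{2} y^{2} e^{2 x y}
This must equal f(x, y) identically; expanded, f = - 4 x^{2} e^{2 x y} + 8 x^{2} e^{x y} - 4 x^{2} - 4 x e^{x} e^{y} e^{x y} + 4 x e^{x} e^{y} + 4 x e^{x y} - 4 x - 8 y^{2} e^{2 x y} + 16 y^{2} e^{x y} - 8 y^{2} - 8 y e^{x} e^{y} e^{x y} + 8 y e^{x} e^{y} - 3 e^{2 x} e^{2 y} + 2 e^{x} e^{y} - 1.
Matching coefficients of the independent functions:
(each divided by its leading coefficient; functions giving the same equation are listed together)
  [constant term]:  A^{2} - 1 = 0
  [x]:  A B - 2 = 0
  [x^{2}, y^{2}]:  B^{2} - 4 = 0
  [x e^{x y}]:  A D + 2 = 0
  [x^{2} e^{x y}, y^{2} e^{x y}]:  B D + 4 = 0
  [x^{2} e^{2 x y}, y^{2} e^{2 x y}]:  D^{2} - 4 = 0
  [e^{x} e^{y}]:  A C + 1 = 0
  [e^{2 x} e^{2 y}]:  C^{2} - 1 = 0
  [x e^{x} e^{y}, y e^{x} e^{y}]:  B C + 2 = 0
  [x e^{x} e^{y} e^{x y}, y e^{x} e^{y} e^{x y}]:  C D - 2 = 0
These equations allow (A, B, C, D) = (-1, -2, 1, 2) or (1, 2, -1, -2).
Impose the point condition(s):
  u(0, 0) = -3  ⟹  C + D = -3
Only A = 1, B = 2, C = -1, D = -2 satisfies everything.
Hence u(x, y) = 2 x y + y - 2 e^{x y} - e^{x + y}.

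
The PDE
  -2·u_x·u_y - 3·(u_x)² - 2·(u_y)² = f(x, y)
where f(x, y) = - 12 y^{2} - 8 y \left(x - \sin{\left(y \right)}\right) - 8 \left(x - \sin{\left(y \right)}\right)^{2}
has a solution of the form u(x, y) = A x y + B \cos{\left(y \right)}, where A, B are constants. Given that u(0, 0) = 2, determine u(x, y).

Substitute the ansatz u = A x y + B \cos{\left(y \right)} into the left-hand side.
Derivatives of the ansatz:
  u_x = A y
  u_y = A x - B \sin{\left(y \right)}
Term by term:
  -2·u_x·u_y = - 2 A^{2} x y + 2 A B y \sin{\left(y \right)}
  -3·(u_x)² = - 3 A^{2} y^{2}
  -2·(u_y)² = - 2 A^{2} x^{2} + 4 A B x \sin{\left(y \right)} - 2 B^{2} \sin^{2}{\left(y \right)}
So the left-hand side equals
  - 2 A^{2} x^{2} - 2 A^{2} x y - 3 A^{2} y^{2} + 4 A B x \sin{\left(y \right)} + 2 A B y \sin{\left(y \right)} - 2 B^{2} \sin^{2}{\left(y \right)}
This must equal f(x, y) identically; expanded, f = - 8 x^{2} - 8 x y + 16 x \sin{\left(y \right)} - 12 y^{2} + 8 y \sin{\left(y \right)} - 8 \sin^{2}{\left(y \right)}.
Matching coefficients of the independent functions:
  [x^{2}, x y]:  - 2 A^{2} = -8
  [y^{2}]:  - 3 A^{2} = -12
  [x \sin{\left(y \right)}]:  4 A B = 16
  [y \sin{\left(y \right)}]:  2 A B = 8
  [\sin^{2}{\left(y \right)}]:  - 2 B^{2} = -8
These equations allow (A, B) = (-2, -2) or (2, 2).
Impose the point condition(s):
  u(0, 0) = 2  ⟹  B = 2
Only A = 2, B = 2 satisfies everything.
Hence u(x, y) = 2 x y + 2 \cos{\left(y \right)}.

Answer: u(x, y) = 2 x y + 2 \cos{\left(y \right)}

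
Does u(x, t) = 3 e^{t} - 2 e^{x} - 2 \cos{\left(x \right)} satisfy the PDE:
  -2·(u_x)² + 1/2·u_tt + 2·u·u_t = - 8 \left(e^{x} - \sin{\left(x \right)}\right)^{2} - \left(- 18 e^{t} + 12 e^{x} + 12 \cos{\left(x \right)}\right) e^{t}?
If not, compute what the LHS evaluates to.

Evaluate each term of the left-hand side for u = 3 e^{t} - 2 e^{x} - 2 \cos{\left(x \right)}.
Derivatives:
  u_x = - 2 e^{x} + 2 \sin{\left(x \right)}
  u_tt = 3 e^{t}
  u_t = 3 e^{t}
Terms:
  -2·(u_x)² = - 8 \left(e^{x} - \sin{\left(x \right)}\right)^{2}
  1/2·u_tt = \frac{3 e^{t}}{2}
  2·u·u_t = \left(18 e^{t} - 12 e^{x} - 12 \cos{\left(x \right)}\right) e^{t}
Sum: LHS = - 8 \left(e^{x} - \sin{\left(x \right)}\right)^{2} + \left(18 e^{t} - 12 e^{x} - 12 \cos{\left(x \right)}\right) e^{t} + \frac{3 e^{t}}{2}
Given right-hand side: - 8 \left(e^{x} - \sin{\left(x \right)}\right)^{2} - \left(- 18 e^{t} + 12 e^{x} + 12 \cos{\left(x \right)}\right) e^{t}. Difference LHS − RHS = \frac{3 e^{t}}{2} ≠ 0, so u is not a solution.

Answer: No, the LHS evaluates to - 8 \left(e^{x} - \sin{\left(x \right)}\right)^{2} + \left(18 e^{t} - 12 e^{x} - 12 \cos{\left(x \right)}\right) e^{t} + \frac{3 e^{t}}{2}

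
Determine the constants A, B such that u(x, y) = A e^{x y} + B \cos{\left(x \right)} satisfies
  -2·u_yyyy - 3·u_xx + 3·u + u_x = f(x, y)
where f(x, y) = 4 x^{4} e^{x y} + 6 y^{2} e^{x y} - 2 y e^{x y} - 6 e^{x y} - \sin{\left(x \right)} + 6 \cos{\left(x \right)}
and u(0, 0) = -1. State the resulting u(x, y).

Substitute the ansatz u = A e^{x y} + B \cos{\left(x \right)} into the left-hand side.
Derivatives of the ansatz:
  u_yyyy = A x^{4} e^{x y}
  u_xx = A y^{2} e^{x y} - B \cos{\left(x \right)}
  u_x = A y e^{x y} - B \sin{\left(x \right)}
Term by term:
  -2·u_yyyy = - 2 A x^{4} e^{x y}
  -3·u_xx = - 3 A y^{2} e^{x y} + 3 B \cos{\left(x \right)}
  3·u = 3 A e^{x y} + 3 B \cos{\left(x \right)}
  u_x = A y e^{x y} - B \sin{\left(x \right)}
So the left-hand side equals
  - 2 A x^{4} e^{x y} - 3 A y^{2} e^{x y} + A y e^{x y} + 3 A e^{x y} - B \sin{\left(x \right)} + 6 B \cos{\left(x \right)}
This must equal f(x, y) = 4 x^{4} e^{x y} + 6 y^{2} e^{x y} - 2 y e^{x y} - 6 e^{x y} - \sin{\left(x \right)} + 6 \cos{\left(x \right)} identically.
Matching coefficients of the independent functions:
  [x^{4} e^{x y}]:  - 2 A = 4
  [y e^{x y}]:  A = -2
  [y^{2} e^{x y}]:  - 3 A = 6
  [e^{x y}]:  3 A = -6
  [\sin{\left(x \right)}]:  - B = -1
  [\cos{\left(x \right)}]:  6 B = 6
Solving: A = -2, B = 1.
Check against the point condition:
  u(0, 0) = -1  ⟹  A + B = -1  ✓
Hence u(x, y) = - 2 e^{x y} + \cos{\left(x \right)}.

Answer: u(x, y) = - 2 e^{x y} + \cos{\left(x \right)}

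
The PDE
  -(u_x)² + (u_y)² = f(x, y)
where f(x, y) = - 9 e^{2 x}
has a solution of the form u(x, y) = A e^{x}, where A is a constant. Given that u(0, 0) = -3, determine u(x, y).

Substitute the ansatz u = A e^{x} into the left-hand side.
Derivatives of the ansatz:
  u_x = A e^{x}
  u_y = 0
Term by term:
  -(u_x)² = - A^{2} e^{2 x}
  (u_y)² = 0
So the left-hand side equals
  - A^{2} e^{2 x}
This must equal f(x, y) = - 9 e^{2 x} identically.
Matching coefficients of the independent functions:
  [e^{2 x}]:  - A^{2} = -9
These equations allow (A) = (-3) or (3).
Impose the point condition(s):
  u(0, 0) = -3  ⟹  A = -3
Only A = -3 satisfies everything.
Hence u(x, y) = - 3 e^{x}.

Answer: u(x, y) = - 3 e^{x}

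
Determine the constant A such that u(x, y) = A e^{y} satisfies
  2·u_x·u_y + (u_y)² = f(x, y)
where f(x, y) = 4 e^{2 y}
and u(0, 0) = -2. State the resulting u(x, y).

Answer: u(x, y) = - 2 e^{y}

Derivation:
Substitute the ansatz u = A e^{y} into the left-hand side.
Derivatives of the ansatz:
  u_x = 0
  u_y = A e^{y}
Term by term:
  2·u_x·u_y = 0
  (u_y)² = A^{2} e^{2 y}
So the left-hand side equals
  A^{2} e^{2 y}
This must equal f(x, y) = 4 e^{2 y} identically.
Matching coefficients of the independent functions:
  [e^{2 y}]:  A^{2} = 4
These equations allow (A) = (-2) or (2).
Impose the point condition(s):
  u(0, 0) = -2  ⟹  A = -2
Only A = -2 satisfies everything.
Hence u(x, y) = - 2 e^{y}.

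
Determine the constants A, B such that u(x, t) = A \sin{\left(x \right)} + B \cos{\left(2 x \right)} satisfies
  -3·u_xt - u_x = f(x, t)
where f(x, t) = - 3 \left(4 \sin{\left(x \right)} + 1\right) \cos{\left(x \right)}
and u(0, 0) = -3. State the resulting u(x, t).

Answer: u(x, t) = 3 \sin{\left(x \right)} - 3 \cos{\left(2 x \right)}

Derivation:
Substitute the ansatz u = A \sin{\left(x \right)} + B \cos{\left(2 x \right)} into the left-hand side.
Derivatives of the ansatz:
  u_xt = 0
  u_x = A \cos{\left(x \right)} - 2 B \sin{\left(2 x \right)}
Term by term:
  -3·u_xt = 0
  -u_x = - A \cos{\left(x \right)} + 2 B \sin{\left(2 x \right)}
So the left-hand side equals
  - A \cos{\left(x \right)} + 2 B \sin{\left(2 x \right)}
This must equal f(x, t) identically; expanded, f = - 6 \sin{\left(2 x \right)} - 3 \cos{\left(x \right)}.
Matching coefficients of the independent functions:
  [\sin{\left(2 x \right)}]:  2 B = -6
  [\cos{\left(x \right)}]:  - A = -3
Solving: A = 3, B = -3.
Check against the point condition:
  u(0, 0) = -3  ⟹  B = -3  ✓
Hence u(x, t) = 3 \sin{\left(x \right)} - 3 \cos{\left(2 x \right)}.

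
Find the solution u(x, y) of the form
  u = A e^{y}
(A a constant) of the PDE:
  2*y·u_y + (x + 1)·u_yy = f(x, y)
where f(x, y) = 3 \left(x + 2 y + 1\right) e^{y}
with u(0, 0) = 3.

Substitute the ansatz u = A e^{y} into the left-hand side.
Derivatives of the ansatz:
  u_y = A e^{y}
  u_yy = A e^{y}
Term by term:
  2*y·u_y = 2 A y e^{y}
  (x + 1)·u_yy = A x e^{y} + A e^{y}
So the left-hand side equals
  A x e^{y} + 2 A y e^{y} + A e^{y}
This must equal f(x, y) identically; expanded, f = 3 x e^{y} + 6 y e^{y} + 3 e^{y}.
Matching coefficients of the independent functions:
  [x e^{y}, e^{y}]:  A = 3
  [y e^{y}]:  2 A = 6
Solving: A = 3.
Check against the point condition:
  u(0, 0) = 3  ⟹  A = 3  ✓
Hence u(x, y) = 3 e^{y}.

Answer: u(x, y) = 3 e^{y}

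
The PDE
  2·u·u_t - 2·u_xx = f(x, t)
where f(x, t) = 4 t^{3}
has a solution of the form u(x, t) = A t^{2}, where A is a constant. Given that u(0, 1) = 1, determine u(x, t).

Substitute the ansatz u = A t^{2} into the left-hand side.
Derivatives of the ansatz:
  u_t = 2 A t
  u_xx = 0
Term by term:
  2·u·u_t = 4 A^{2} t^{3}
  -2·u_xx = 0
So the left-hand side equals
  4 A^{2} t^{3}
This must equal f(x, t) = 4 t^{3} identically.
Matching coefficients of the independent functions:
  [t^{3}]:  4 A^{2} = 4
These equations allow (A) = (-1) or (1).
Impose the point condition(s):
  u(0, 1) = 1  ⟹  A = 1
Only A = 1 satisfies everything.
Hence u(x, t) = t^{2}.

Answer: u(x, t) = t^{2}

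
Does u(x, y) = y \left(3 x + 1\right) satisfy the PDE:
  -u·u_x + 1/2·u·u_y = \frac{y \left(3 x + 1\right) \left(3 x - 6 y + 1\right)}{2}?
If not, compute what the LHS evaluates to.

Evaluate each term of the left-hand side for u = y \left(3 x + 1\right).
Derivatives:
  u_x = 3 y
  u_y = 3 x + 1
Terms:
  -u·u_x = y^{2} \left(- 9 x - 3\right)
  1/2·u·u_y = \frac{y \left(3 x + 1\right)^{2}}{2}
Sum: LHS = \frac{y \left(3 x + 1\right) \left(3 x - 6 y + 1\right)}{2}
This is exactly the given right-hand side, so u is a solution.

Answer: Yes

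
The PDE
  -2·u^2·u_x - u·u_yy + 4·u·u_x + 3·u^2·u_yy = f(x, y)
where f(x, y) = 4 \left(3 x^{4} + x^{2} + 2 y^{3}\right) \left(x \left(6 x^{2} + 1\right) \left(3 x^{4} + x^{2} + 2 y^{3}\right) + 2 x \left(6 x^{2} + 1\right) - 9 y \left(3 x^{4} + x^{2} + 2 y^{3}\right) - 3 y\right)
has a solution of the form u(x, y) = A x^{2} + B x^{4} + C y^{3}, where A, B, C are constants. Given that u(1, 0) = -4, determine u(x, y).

Substitute the ansatz u = A x^{2} + B x^{4} + C y^{3} into the left-hand side.
Derivatives of the ansatz:
  u_x = 2 A x + 4 B x^{3}
  u_yy = 6 C y
Term by term:
  -2·u^2·u_x = - 4 A^{3} x^{5} - 16 A^{2} B x^{7} - 8 A^{2} C x^{3} y^{3} - 20 A B^{2} x^{9} - 24 A B C x^{5} y^{3} - 4 A C^{2} x y^{6} - 8 B^{3} x^{11} - 16 B^{2} C x^{7} y^{3} - 8 B C^{2} x^{3} y^{6}
  -u·u_yy = - 6 A C x^{2} y - 6 B C x^{4} y - 6 C^{2} y^{4}
  4·u·u_x = 8 A^{2} x^{3} + 24 A B x^{5} + 8 A C x y^{3} + 16 B^{2} x^{7} + 16 B C x^{3} y^{3}
  3·u^2·u_yy = 18 A^{2} C x^{4} y + 36 A B C x^{6} y + 36 A C^{2} x^{2} y^{4} + 18 B^{2} C x^{8} y + 36 B C^{2} x^{4} y^{4} + 18 C^{3} y^{7}
So the left-hand side equals
  - 4 A^{3} x^{5} - 16 A^{2} B x^{7} + 18 A^{2} C x^{4} y - 8 A^{2} C x^{3} y^{3} + 8 A^{2} x^{3} - 20 A B^{2} x^{9} + 36 A B C x^{6} y - 24 A B C x^{5} y^{3} + 24 A B x^{5} + 36 A C^{2} x^{2} y^{4} - 4 A C^{2} x y^{6} - 6 A C x^{2} y + 8 A C x y^{3} - 8 B^{3} x^{11} + 18 B^{2} C x^{8} y - 16 B^{2} C x^{7} y^{3} + 16 B^{2} x^{7} + 36 B C^{2} x^{4} y^{4} - 8 B C^{2} x^{3} y^{6} - 6 B C x^{4} y + 16 B C x^{3} y^{3} + 18 C^{3} y^{7} - 6 C^{2} y^{4}
This must equal f(x, y) identically; expanded, f = 216 x^{11} + 180 x^{9} - 324 x^{8} y + 288 x^{7} y^{3} + 192 x^{7} - 216 x^{6} y + 144 x^{5} y^{3} + 76 x^{5} - 432 x^{4} y^{4} - 72 x^{4} y + 96 x^{3} y^{6} + 112 x^{3} y^{3} + 8 x^{3} - 144 x^{2} y^{4} - 12 x^{2} y + 16 x y^{6} + 16 x y^{3} - 144 y^{7} - 24 y^{4}.
Matching coefficients of the independent functions:
(each divided by its leading coefficient; functions giving the same equation are listed together)
  [x^{3}]:  A^{2} - 1 = 0
  [x^{5}]:  A^{3} - 6 A B + 19 = 0
  [x^{7}]:  A^{2} B - B^{2} + 12 = 0
  [x^{9}]:  A B^{2} + 9 = 0
  [x^{11}]:  B^{3} + 27 = 0
  [y^{4}]:  C^{2} - 4 = 0
  [y^{7}]:  C^{3} + 8 = 0
  [x y^{3}, x^{2} y]:  A C - 2 = 0
  [x y^{6}, x^{2} y^{4}]:  A C^{2} + 4 = 0
  [x^{3} y^{3}]:  A^{2} C - 2 B C + 14 = 0
  [x^{3} y^{6}, x^{4} y^{4}]:  B C^{2} + 12 = 0
  [x^{4} y]:  A^{2} C - \frac{B C}{3} + 4 = 0
  [x^{5} y^{3}, x^{6} y]:  A B C + 6 = 0
  [x^{7} y^{3}, x^{8} y]:  B^{2} C + 18 = 0
Solving: A = -1, B = -3, C = -2.
Check against the point condition:
  u(1, 0) = -4  ⟹  A + B = -4  ✓
Hence u(x, y) = - 3 x^{4} - x^{2} - 2 y^{3}.

Answer: u(x, y) = - 3 x^{4} - x^{2} - 2 y^{3}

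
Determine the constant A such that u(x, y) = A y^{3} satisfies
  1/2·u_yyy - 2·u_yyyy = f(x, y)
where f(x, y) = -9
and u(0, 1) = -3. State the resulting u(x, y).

Substitute the ansatz u = A y^{3} into the left-hand side.
Derivatives of the ansatz:
  u_yyy = 6 A
  u_yyyy = 0
Term by term:
  1/2·u_yyy = 3 A
  -2·u_yyyy = 0
So the left-hand side equals
  3 A
This must equal f(x, y) = -9 identically.
Matching coefficients of the independent functions:
  [constant term]:  3 A = -9
Solving: A = -3.
Check against the point condition:
  u(0, 1) = -3  ⟹  A = -3  ✓
Hence u(x, y) = - 3 y^{3}.

Answer: u(x, y) = - 3 y^{3}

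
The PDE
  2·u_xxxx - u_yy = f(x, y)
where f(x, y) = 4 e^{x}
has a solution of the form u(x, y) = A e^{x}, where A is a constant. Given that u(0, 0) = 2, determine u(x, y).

Substitute the ansatz u = A e^{x} into the left-hand side.
Derivatives of the ansatz:
  u_xxxx = A e^{x}
  u_yy = 0
Term by term:
  2·u_xxxx = 2 A e^{x}
  -u_yy = 0
So the left-hand side equals
  2 A e^{x}
This must equal f(x, y) = 4 e^{x} identically.
Matching coefficients of the independent functions:
  [e^{x}]:  2 A = 4
Solving: A = 2.
Check against the point condition:
  u(0, 0) = 2  ⟹  A = 2  ✓
Hence u(x, y) = 2 e^{x}.

Answer: u(x, y) = 2 e^{x}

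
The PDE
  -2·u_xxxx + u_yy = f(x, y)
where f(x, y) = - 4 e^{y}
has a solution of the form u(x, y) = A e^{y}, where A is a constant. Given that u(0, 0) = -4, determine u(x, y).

Substitute the ansatz u = A e^{y} into the left-hand side.
Derivatives of the ansatz:
  u_xxxx = 0
  u_yy = A e^{y}
Term by term:
  -2·u_xxxx = 0
  u_yy = A e^{y}
So the left-hand side equals
  A e^{y}
This must equal f(x, y) = - 4 e^{y} identically.
Matching coefficients of the independent functions:
  [e^{y}]:  A = -4
Solving: A = -4.
Check against the point condition:
  u(0, 0) = -4  ⟹  A = -4  ✓
Hence u(x, y) = - 4 e^{y}.

Answer: u(x, y) = - 4 e^{y}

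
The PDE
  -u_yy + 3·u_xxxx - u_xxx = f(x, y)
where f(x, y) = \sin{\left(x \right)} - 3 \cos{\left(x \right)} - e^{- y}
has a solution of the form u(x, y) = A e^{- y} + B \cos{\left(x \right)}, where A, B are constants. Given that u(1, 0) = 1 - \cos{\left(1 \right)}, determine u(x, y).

Substitute the ansatz u = A e^{- y} + B \cos{\left(x \right)} into the left-hand side.
Derivatives of the ansatz:
  u_yy = A e^{- y}
  u_xxxx = B \cos{\left(x \right)}
  u_xxx = B \sin{\left(x \right)}
Term by term:
  -u_yy = - A e^{- y}
  3·u_xxxx = 3 B \cos{\left(x \right)}
  -u_xxx = - B \sin{\left(x \right)}
So the left-hand side equals
  - A e^{- y} - B \sin{\left(x \right)} + 3 B \cos{\left(x \right)}
This must equal f(x, y) = \sin{\left(x \right)} - 3 \cos{\left(x \right)} - e^{- y} identically.
Matching coefficients of the independent functions:
  [e^{- y}]:  - A = -1
  [\sin{\left(x \right)}]:  - B = 1
  [\cos{\left(x \right)}]:  3 B = -3
Solving: A = 1, B = -1.
Check against the point condition:
  u(1, 0) = 1 - \cos{\left(1 \right)}  ⟹  A + B \cos{\left(1 \right)} = 1 - \cos{\left(1 \right)}  ✓
Hence u(x, y) = - \cos{\left(x \right)} + e^{- y}.

Answer: u(x, y) = - \cos{\left(x \right)} + e^{- y}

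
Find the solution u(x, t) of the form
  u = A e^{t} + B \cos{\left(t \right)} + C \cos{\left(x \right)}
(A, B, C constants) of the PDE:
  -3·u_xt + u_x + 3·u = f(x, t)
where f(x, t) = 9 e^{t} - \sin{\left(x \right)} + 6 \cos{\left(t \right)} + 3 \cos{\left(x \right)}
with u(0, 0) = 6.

Substitute the ansatz u = A e^{t} + B \cos{\left(t \right)} + C \cos{\left(x \right)} into the left-hand side.
Derivatives of the ansatz:
  u_xt = 0
  u_x = - C \sin{\left(x \right)}
Term by term:
  -3·u_xt = 0
  u_x = - C \sin{\left(x \right)}
  3·u = 3 A e^{t} + 3 B \cos{\left(t \right)} + 3 C \cos{\left(x \right)}
So the left-hand side equals
  3 A e^{t} + 3 B \cos{\left(t \right)} - C \sin{\left(x \right)} + 3 C \cos{\left(x \right)}
This must equal f(x, t) = 9 e^{t} - \sin{\left(x \right)} + 6 \cos{\left(t \right)} + 3 \cos{\left(x \right)} identically.
Matching coefficients of the independent functions:
  [e^{t}]:  3 A = 9
  [\sin{\left(x \right)}]:  - C = -1
  [\cos{\left(t \right)}]:  3 B = 6
  [\cos{\left(x \right)}]:  3 C = 3
Solving: A = 3, B = 2, C = 1.
Check against the point condition:
  u(0, 0) = 6  ⟹  A + B + C = 6  ✓
Hence u(x, t) = 3 e^{t} + 2 \cos{\left(t \right)} + \cos{\left(x \right)}.

Answer: u(x, t) = 3 e^{t} + 2 \cos{\left(t \right)} + \cos{\left(x \right)}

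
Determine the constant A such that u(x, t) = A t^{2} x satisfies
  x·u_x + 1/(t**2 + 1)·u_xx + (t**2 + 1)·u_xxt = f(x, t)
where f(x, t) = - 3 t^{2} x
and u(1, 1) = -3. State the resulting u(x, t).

Substitute the ansatz u = A t^{2} x into the left-hand side.
Derivatives of the ansatz:
  u_x = A t^{2}
  u_xx = 0
  u_xxt = 0
Term by term:
  x·u_x = A t^{2} x
  1/(t**2 + 1)·u_xx = 0
  (t**2 + 1)·u_xxt = 0
So the left-hand side equals
  A t^{2} x
This must equal f(x, t) = - 3 t^{2} x identically.
Matching coefficients of the independent functions:
  [t^{2} x]:  A = -3
Solving: A = -3.
Check against the point condition:
  u(1, 1) = -3  ⟹  A = -3  ✓
Hence u(x, t) = - 3 t^{2} x.

Answer: u(x, t) = - 3 t^{2} x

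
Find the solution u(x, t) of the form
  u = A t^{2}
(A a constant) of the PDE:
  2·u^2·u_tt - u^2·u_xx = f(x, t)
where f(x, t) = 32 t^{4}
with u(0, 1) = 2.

Substitute the ansatz u = A t^{2} into the left-hand side.
Derivatives of the ansatz:
  u_tt = 2 A
  u_xx = 0
Term by term:
  2·u^2·u_tt = 4 A^{3} t^{4}
  -u^2·u_xx = 0
So the left-hand side equals
  4 A^{3} t^{4}
This must equal f(x, t) = 32 t^{4} identically.
Matching coefficients of the independent functions:
  [t^{4}]:  4 A^{3} = 32
Solving: A = 2.
Check against the point condition:
  u(0, 1) = 2  ⟹  A = 2  ✓
Hence u(x, t) = 2 t^{2}.

Answer: u(x, t) = 2 t^{2}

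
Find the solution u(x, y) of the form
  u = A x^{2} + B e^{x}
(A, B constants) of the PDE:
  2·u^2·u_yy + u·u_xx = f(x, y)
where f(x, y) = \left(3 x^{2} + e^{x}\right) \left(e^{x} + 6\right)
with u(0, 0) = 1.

Answer: u(x, y) = 3 x^{2} + e^{x}

Derivation:
Substitute the ansatz u = A x^{2} + B e^{x} into the left-hand side.
Derivatives of the ansatz:
  u_yy = 0
  u_xx = 2 A + B e^{x}
Term by term:
  2·u^2·u_yy = 0
  u·u_xx = 2 A^{2} x^{2} + A B x^{2} e^{x} + 2 A B e^{x} + B^{2} e^{2 x}
So the left-hand side equals
  2 A^{2} x^{2} + A B x^{2} e^{x} + 2 A B e^{x} + B^{2} e^{2 x}
This must equal f(x, y) identically; expanded, f = 3 x^{2} e^{x} + 18 x^{2} + e^{2 x} + 6 e^{x}.
Matching coefficients of the independent functions:
  [x^{2}]:  2 A^{2} = 18
  [x^{2} e^{x}]:  A B = 3
  [e^{x}]:  2 A B = 6
  [e^{2 x}]:  B^{2} = 1
These equations allow (A, B) = (-3, -1) or (3, 1).
Impose the point condition(s):
  u(0, 0) = 1  ⟹  B = 1
Only A = 3, B = 1 satisfies everything.
Hence u(x, y) = 3 x^{2} + e^{x}.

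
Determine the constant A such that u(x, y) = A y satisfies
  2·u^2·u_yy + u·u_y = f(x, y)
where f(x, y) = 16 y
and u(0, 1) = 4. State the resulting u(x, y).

Substitute the ansatz u = A y into the left-hand side.
Derivatives of the ansatz:
  u_yy = 0
  u_y = A
Term by term:
  2·u^2·u_yy = 0
  u·u_y = A^{2} y
So the left-hand side equals
  A^{2} y
This must equal f(x, y) = 16 y identically.
Matching coefficients of the independent functions:
  [y]:  A^{2} = 16
These equations allow (A) = (-4) or (4).
Impose the point condition(s):
  u(0, 1) = 4  ⟹  A = 4
Only A = 4 satisfies everything.
Hence u(x, y) = 4 y.

Answer: u(x, y) = 4 y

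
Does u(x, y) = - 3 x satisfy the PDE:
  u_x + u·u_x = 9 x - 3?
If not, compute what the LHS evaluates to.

Evaluate each term of the left-hand side for u = - 3 x.
Derivatives:
  u_x = -3
Terms:
  u_x = -3
  u·u_x = 9 x
Sum: LHS = 9 x - 3
This is exactly the given right-hand side, so u is a solution.

Answer: Yes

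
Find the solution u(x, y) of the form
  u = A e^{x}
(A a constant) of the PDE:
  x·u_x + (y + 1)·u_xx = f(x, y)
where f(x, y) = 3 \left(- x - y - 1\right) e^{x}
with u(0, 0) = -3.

Substitute the ansatz u = A e^{x} into the left-hand side.
Derivatives of the ansatz:
  u_x = A e^{x}
  u_xx = A e^{x}
Term by term:
  x·u_x = A x e^{x}
  (y + 1)·u_xx = A y e^{x} + A e^{x}
So the left-hand side equals
  A x e^{x} + A y e^{x} + A e^{x}
This must equal f(x, y) identically; expanded, f = - 3 x e^{x} - 3 y e^{x} - 3 e^{x}.
Matching coefficients of the independent functions:
  [x e^{x}, y e^{x}, e^{x}]:  A = -3
Solving: A = -3.
Check against the point condition:
  u(0, 0) = -3  ⟹  A = -3  ✓
Hence u(x, y) = - 3 e^{x}.

Answer: u(x, y) = - 3 e^{x}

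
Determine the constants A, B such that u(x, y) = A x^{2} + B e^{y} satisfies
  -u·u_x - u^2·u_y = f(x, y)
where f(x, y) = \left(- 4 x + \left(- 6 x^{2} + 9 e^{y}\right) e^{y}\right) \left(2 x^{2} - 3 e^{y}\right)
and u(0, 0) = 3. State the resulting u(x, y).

Answer: u(x, y) = - 2 x^{2} + 3 e^{y}

Derivation:
Substitute the ansatz u = A x^{2} + B e^{y} into the left-hand side.
Derivatives of the ansatz:
  u_x = 2 A x
  u_y = B e^{y}
Term by term:
  -u·u_x = - 2 A^{2} x^{3} - 2 A B x e^{y}
  -u^2·u_y = - A^{2} B x^{4} e^{y} - 2 A B^{2} x^{2} e^{2 y} - B^{3} e^{3 y}
So the left-hand side equals
  - A^{2} B x^{4} e^{y} - 2 A^{2} x^{3} - 2 A B^{2} x^{2} e^{2 y} - 2 A B x e^{y} - B^{3} e^{3 y}
This must equal f(x, y) identically; expanded, f = - 12 x^{4} e^{y} - 8 x^{3} + 36 x^{2} e^{2 y} + 12 x e^{y} - 27 e^{3 y}.
Matching coefficients of the independent functions:
  [x^{3}]:  - 2 A^{2} = -8
  [x e^{y}]:  - 2 A B = 12
  [x^{2} e^{2 y}]:  - 2 A B^{2} = 36
  [x^{4} e^{y}]:  - A^{2} B = -12
  [e^{3 y}]:  - B^{3} = -27
Solving: A = -2, B = 3.
Check against the point condition:
  u(0, 0) = 3  ⟹  B = 3  ✓
Hence u(x, y) = - 2 x^{2} + 3 e^{y}.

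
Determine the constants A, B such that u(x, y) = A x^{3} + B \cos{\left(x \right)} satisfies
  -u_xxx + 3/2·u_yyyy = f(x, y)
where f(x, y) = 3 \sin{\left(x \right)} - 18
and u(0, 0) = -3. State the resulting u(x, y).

Substitute the ansatz u = A x^{3} + B \cos{\left(x \right)} into the left-hand side.
Derivatives of the ansatz:
  u_xxx = 6 A + B \sin{\left(x \right)}
  u_yyyy = 0
Term by term:
  -u_xxx = - 6 A - B \sin{\left(x \right)}
  3/2·u_yyyy = 0
So the left-hand side equals
  - 6 A - B \sin{\left(x \right)}
This must equal f(x, y) = 3 \sin{\left(x \right)} - 18 identically.
Matching coefficients of the independent functions:
  [constant term]:  - 6 A = -18
  [\sin{\left(x \right)}]:  - B = 3
Solving: A = 3, B = -3.
Check against the point condition:
  u(0, 0) = -3  ⟹  B = -3  ✓
Hence u(x, y) = 3 x^{3} - 3 \cos{\left(x \right)}.

Answer: u(x, y) = 3 x^{3} - 3 \cos{\left(x \right)}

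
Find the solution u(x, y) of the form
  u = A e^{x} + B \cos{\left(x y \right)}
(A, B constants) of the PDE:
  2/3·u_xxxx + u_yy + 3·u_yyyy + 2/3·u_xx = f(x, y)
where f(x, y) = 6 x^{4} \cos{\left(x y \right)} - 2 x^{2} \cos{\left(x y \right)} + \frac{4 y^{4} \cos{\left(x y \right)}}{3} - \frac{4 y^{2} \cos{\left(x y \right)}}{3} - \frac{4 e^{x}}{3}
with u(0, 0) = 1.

Substitute the ansatz u = A e^{x} + B \cos{\left(x y \right)} into the left-hand side.
Derivatives of the ansatz:
  u_xxxx = A e^{x} + B y^{4} \cos{\left(x y \right)}
  u_yy = - B x^{2} \cos{\left(x y \right)}
  u_yyyy = B x^{4} \cos{\left(x y \right)}
  u_xx = A e^{x} - B y^{2} \cos{\left(x y \right)}
Term by term:
  2/3·u_xxxx = \frac{2 A e^{x}}{3} + \frac{2 B y^{4} \cos{\left(x y \right)}}{3}
  u_yy = - B x^{2} \cos{\left(x y \right)}
  3·u_yyyy = 3 B x^{4} \cos{\left(x y \right)}
  2/3·u_xx = \frac{2 A e^{x}}{3} - \frac{2 B y^{2} \cos{\left(x y \right)}}{3}
So the left-hand side equals
  \frac{4 A e^{x}}{3} + 3 B x^{4} \cos{\left(x y \right)} - B x^{2} \cos{\left(x y \right)} + \frac{2 B y^{4} \cos{\left(x y \right)}}{3} - \frac{2 B y^{2} \cos{\left(x y \right)}}{3}
This must equal f(x, y) = 6 x^{4} \cos{\left(x y \right)} - 2 x^{2} \cos{\left(x y \right)} + \frac{4 y^{4} \cos{\left(x y \right)}}{3} - \frac{4 y^{2} \cos{\left(x y \right)}}{3} - \frac{4 e^{x}}{3} identically.
Matching coefficients of the independent functions:
  [x^{2} \cos{\left(x y \right)}]:  - B = -2
  [x^{4} \cos{\left(x y \right)}]:  3 B = 6
  [y^{2} \cos{\left(x y \right)}]:  - \frac{2 B}{3} = - \frac{4}{3}
  [y^{4} \cos{\left(x y \right)}]:  \frac{2 B}{3} = \frac{4}{3}
  [e^{x}]:  \frac{4 A}{3} = - \frac{4}{3}
Solving: A = -1, B = 2.
Check against the point condition:
  u(0, 0) = 1  ⟹  A + B = 1  ✓
Hence u(x, y) = - e^{x} + 2 \cos{\left(x y \right)}.

Answer: u(x, y) = - e^{x} + 2 \cos{\left(x y \right)}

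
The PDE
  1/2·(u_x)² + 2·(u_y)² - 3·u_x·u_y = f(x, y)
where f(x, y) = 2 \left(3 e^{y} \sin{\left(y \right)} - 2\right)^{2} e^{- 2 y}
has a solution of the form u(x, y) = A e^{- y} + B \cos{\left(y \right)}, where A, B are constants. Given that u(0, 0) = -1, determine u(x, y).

Substitute the ansatz u = A e^{- y} + B \cos{\left(y \right)} into the left-hand side.
Derivatives of the ansatz:
  u_x = 0
  u_y = - A e^{- y} - B \sin{\left(y \right)}
Term by term:
  1/2·(u_x)² = 0
  2·(u_y)² = 2 A^{2} e^{- 2 y} + 4 A B e^{- y} \sin{\left(y \right)} + 2 B^{2} \sin^{2}{\left(y \right)}
  -3·u_x·u_y = 0
So the left-hand side equals
  2 A^{2} e^{- 2 y} + 4 A B e^{- y} \sin{\left(y \right)} + 2 B^{2} \sin^{2}{\left(y \right)}
This must equal f(x, y) identically; expanded, f = 18 \sin^{2}{\left(y \right)} - 24 e^{- y} \sin{\left(y \right)} + 8 e^{- 2 y}.
Matching coefficients of the independent functions:
  [e^{- y} \sin{\left(y \right)}]:  4 A B = -24
  [e^{- 2 y}]:  2 A^{2} = 8
  [\sin^{2}{\left(y \right)}]:  2 B^{2} = 18
These equations allow (A, B) = (-2, 3) or (2, -3).
Impose the point condition(s):
  u(0, 0) = -1  ⟹  A + B = -1
Only A = 2, B = -3 satisfies everything.
Hence u(x, y) = - 3 \cos{\left(y \right)} + 2 e^{- y}.

Answer: u(x, y) = - 3 \cos{\left(y \right)} + 2 e^{- y}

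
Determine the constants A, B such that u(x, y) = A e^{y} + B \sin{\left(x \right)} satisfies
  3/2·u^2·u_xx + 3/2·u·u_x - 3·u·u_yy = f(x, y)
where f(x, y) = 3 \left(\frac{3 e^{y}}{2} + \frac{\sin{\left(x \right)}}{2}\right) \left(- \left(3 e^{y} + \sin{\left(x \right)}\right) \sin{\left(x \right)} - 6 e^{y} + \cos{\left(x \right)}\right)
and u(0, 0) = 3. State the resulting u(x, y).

Answer: u(x, y) = 3 e^{y} + \sin{\left(x \right)}

Derivation:
Substitute the ansatz u = A e^{y} + B \sin{\left(x \right)} into the left-hand side.
Derivatives of the ansatz:
  u_xx = - B \sin{\left(x \right)}
  u_x = B \cos{\left(x \right)}
  u_yy = A e^{y}
Term by term:
  3/2·u^2·u_xx = - \frac{3 A^{2} B e^{2 y} \sin{\left(x \right)}}{2} - 3 A B^{2} e^{y} \sin^{2}{\left(x \right)} - \frac{3 B^{3} \sin^{3}{\left(x \right)}}{2}
  3/2·u·u_x = \frac{3 A B e^{y} \cos{\left(x \right)}}{2} + \frac{3 B^{2} \sin{\left(x \right)} \cos{\left(x \right)}}{2}
  -3·u·u_yy = - 3 A^{2} e^{2 y} - 3 A B e^{y} \sin{\left(x \right)}
So the left-hand side equals
  - \frac{3 A^{2} B e^{2 y} \sin{\left(x \right)}}{2} - 3 A^{2} e^{2 y} - 3 A B^{2} e^{y} \sin^{2}{\left(x \right)} - 3 A B e^{y} \sin{\left(x \right)} + \frac{3 A B e^{y} \cos{\left(x \right)}}{2} - \frac{3 B^{3} \sin^{3}{\left(x \right)}}{2} + \frac{3 B^{2} \sin{\left(x \right)} \cos{\left(x \right)}}{2}
This must equal f(x, y) identically; expanded, f = - \frac{27 e^{2 y} \sin{\left(x \right)}}{2} - 27 e^{2 y} - 9 e^{y} \sin^{2}{\left(x \right)} - 9 e^{y} \sin{\left(x \right)} + \frac{9 e^{y} \cos{\left(x \right)}}{2} - \frac{3 \sin^{3}{\left(x \right)}}{2} + \frac{3 \sin{\left(x \right)} \cos{\left(x \right)}}{2}.
Matching coefficients of the independent functions:
  [e^{y} \sin{\left(x \right)}]:  - 3 A B = -9
  [e^{y} \sin^{2}{\left(x \right)}]:  - 3 A B^{2} = -9
  [e^{y} \cos{\left(x \right)}]:  \frac{3 A B}{2} = \frac{9}{2}
  [e^{2 y} \sin{\left(x \right)}]:  - \frac{3 A^{2} B}{2} = - \frac{27}{2}
  [\sin{\left(x \right)} \cos{\left(x \right)}]:  \frac{3 B^{2}}{2} = \frac{3}{2}
  [e^{2 y}]:  - 3 A^{2} = -27
  [\sin^{3}{\left(x \right)}]:  - \frac{3 B^{3}}{2} = - \frac{3}{2}
Solving: A = 3, B = 1.
Check against the point condition:
  u(0, 0) = 3  ⟹  A = 3  ✓
Hence u(x, y) = 3 e^{y} + \sin{\left(x \right)}.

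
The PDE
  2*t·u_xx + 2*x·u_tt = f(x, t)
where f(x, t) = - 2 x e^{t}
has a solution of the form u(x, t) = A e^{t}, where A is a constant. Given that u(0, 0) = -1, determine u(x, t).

Substitute the ansatz u = A e^{t} into the left-hand side.
Derivatives of the ansatz:
  u_xx = 0
  u_tt = A e^{t}
Term by term:
  2*t·u_xx = 0
  2*x·u_tt = 2 A x e^{t}
So the left-hand side equals
  2 A x e^{t}
This must equal f(x, t) = - 2 x e^{t} identically.
Matching coefficients of the independent functions:
  [x e^{t}]:  2 A = -2
Solving: A = -1.
Check against the point condition:
  u(0, 0) = -1  ⟹  A = -1  ✓
Hence u(x, t) = - e^{t}.

Answer: u(x, t) = - e^{t}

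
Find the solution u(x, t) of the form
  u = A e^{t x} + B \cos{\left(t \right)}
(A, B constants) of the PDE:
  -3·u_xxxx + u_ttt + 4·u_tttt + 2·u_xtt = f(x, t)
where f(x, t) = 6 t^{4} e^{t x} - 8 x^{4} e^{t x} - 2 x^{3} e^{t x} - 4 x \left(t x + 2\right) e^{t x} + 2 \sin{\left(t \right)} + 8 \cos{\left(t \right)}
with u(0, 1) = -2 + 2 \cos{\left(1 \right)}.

Substitute the ansatz u = A e^{t x} + B \cos{\left(t \right)} into the left-hand side.
Derivatives of the ansatz:
  u_xxxx = A t^{4} e^{t x}
  u_ttt = A x^{3} e^{t x} + B \sin{\left(t \right)}
  u_tttt = A x^{4} e^{t x} + B \cos{\left(t \right)}
  u_xtt = A t x^{2} e^{t x} + 2 A x e^{t x}
Term by term:
  -3·u_xxxx = - 3 A t^{4} e^{t x}
  u_ttt = A x^{3} e^{t x} + B \sin{\left(t \right)}
  4·u_tttt = 4 A x^{4} e^{t x} + 4 B \cos{\left(t \right)}
  2·u_xtt = 2 A t x^{2} e^{t x} + 4 A x e^{t x}
So the left-hand side equals
  - 3 A t^{4} e^{t x} + 2 A t x^{2} e^{t x} + 4 A x^{4} e^{t x} + A x^{3} e^{t x} + 4 A x e^{t x} + B \sin{\left(t \right)} + 4 B \cos{\left(t \right)}
This must equal f(x, t) identically; expanded, f = 6 t^{4} e^{t x} - 4 t x^{2} e^{t x} - 8 x^{4} e^{t x} - 2 x^{3} e^{t x} - 8 x e^{t x} + 2 \sin{\left(t \right)} + 8 \cos{\left(t \right)}.
Matching coefficients of the independent functions:
  [t^{4} e^{t x}]:  - 3 A = 6
  [x e^{t x}, x^{4} e^{t x}]:  4 A = -8
  [x^{3} e^{t x}]:  A = -2
  [t x^{2} e^{t x}]:  2 A = -4
  [\sin{\left(t \right)}]:  B = 2
  [\cos{\left(t \right)}]:  4 B = 8
Solving: A = -2, B = 2.
Check against the point condition:
  u(0, 1) = -2 + 2 \cos{\left(1 \right)}  ⟹  A + B \cos{\left(1 \right)} = -2 + 2 \cos{\left(1 \right)}  ✓
Hence u(x, t) = - 2 e^{t x} + 2 \cos{\left(t \right)}.

Answer: u(x, t) = - 2 e^{t x} + 2 \cos{\left(t \right)}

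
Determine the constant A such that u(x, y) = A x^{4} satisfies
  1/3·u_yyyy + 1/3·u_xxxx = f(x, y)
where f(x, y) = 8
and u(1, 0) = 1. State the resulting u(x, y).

Substitute the ansatz u = A x^{4} into the left-hand side.
Derivatives of the ansatz:
  u_yyyy = 0
  u_xxxx = 24 A
Term by term:
  1/3·u_yyyy = 0
  1/3·u_xxxx = 8 A
So the left-hand side equals
  8 A
This must equal f(x, y) = 8 identically.
Matching coefficients of the independent functions:
  [constant term]:  8 A = 8
Solving: A = 1.
Check against the point condition:
  u(1, 0) = 1  ⟹  A = 1  ✓
Hence u(x, y) = x^{4}.

Answer: u(x, y) = x^{4}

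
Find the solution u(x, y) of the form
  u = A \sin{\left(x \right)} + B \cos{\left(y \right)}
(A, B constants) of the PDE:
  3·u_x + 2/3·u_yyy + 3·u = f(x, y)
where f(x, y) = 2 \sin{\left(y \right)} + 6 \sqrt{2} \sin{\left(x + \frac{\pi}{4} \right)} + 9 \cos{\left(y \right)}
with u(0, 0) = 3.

Answer: u(x, y) = 2 \sin{\left(x \right)} + 3 \cos{\left(y \right)}

Derivation:
Substitute the ansatz u = A \sin{\left(x \right)} + B \cos{\left(y \right)} into the left-hand side.
Derivatives of the ansatz:
  u_x = A \cos{\left(x \right)}
  u_yyy = B \sin{\left(y \right)}
Term by term:
  3·u_x = 3 A \cos{\left(x \right)}
  2/3·u_yyy = \frac{2 B \sin{\left(y \right)}}{3}
  3·u = 3 A \sin{\left(x \right)} + 3 B \cos{\left(y \right)}
So the left-hand side equals
  3 A \sin{\left(x \right)} + 3 A \cos{\left(x \right)} + \frac{2 B \sin{\left(y \right)}}{3} + 3 B \cos{\left(y \right)}
This must equal f(x, y) identically; expanded, f = 6 \sin{\left(x \right)} + 2 \sin{\left(y \right)} + 6 \cos{\left(x \right)} + 9 \cos{\left(y \right)}.
Matching coefficients of the independent functions:
  [\sin{\left(x \right)}, \cos{\left(x \right)}]:  3 A = 6
  [\sin{\left(y \right)}]:  \frac{2 B}{3} = 2
  [\cos{\left(y \right)}]:  3 B = 9
Solving: A = 2, B = 3.
Check against the point condition:
  u(0, 0) = 3  ⟹  B = 3  ✓
Hence u(x, y) = 2 \sin{\left(x \right)} + 3 \cos{\left(y \right)}.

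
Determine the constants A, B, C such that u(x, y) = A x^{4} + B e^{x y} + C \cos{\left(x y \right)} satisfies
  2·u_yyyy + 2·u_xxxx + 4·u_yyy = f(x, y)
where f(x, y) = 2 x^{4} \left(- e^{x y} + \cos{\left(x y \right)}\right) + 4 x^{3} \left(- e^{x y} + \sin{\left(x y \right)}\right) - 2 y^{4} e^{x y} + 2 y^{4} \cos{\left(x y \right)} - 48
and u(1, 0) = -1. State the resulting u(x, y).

Answer: u(x, y) = - x^{4} - e^{x y} + \cos{\left(x y \right)}

Derivation:
Substitute the ansatz u = A x^{4} + B e^{x y} + C \cos{\left(x y \right)} into the left-hand side.
Derivatives of the ansatz:
  u_yyyy = B x^{4} e^{x y} + C x^{4} \cos{\left(x y \right)}
  u_xxxx = 24 A + B y^{4} e^{x y} + C y^{4} \cos{\left(x y \right)}
  u_yyy = B x^{3} e^{x y} + C x^{3} \sin{\left(x y \right)}
Term by term:
  2·u_yyyy = 2 B x^{4} e^{x y} + 2 C x^{4} \cos{\left(x y \right)}
  2·u_xxxx = 48 A + 2 B y^{4} e^{x y} + 2 C y^{4} \cos{\left(x y \right)}
  4·u_yyy = 4 B x^{3} e^{x y} + 4 C x^{3} \sin{\left(x y \right)}
So the left-hand side equals
  48 A + 2 B x^{4} e^{x y} + 4 B x^{3} e^{x y} + 2 B y^{4} e^{x y} + 2 C x^{4} \cos{\left(x y \right)} + 4 C x^{3} \sin{\left(x y \right)} + 2 C y^{4} \cos{\left(x y \right)}
This must equal f(x, y) identically; expanded, f = - 2 x^{4} e^{x y} + 2 x^{4} \cos{\left(x y \right)} - 4 x^{3} e^{x y} + 4 x^{3} \sin{\left(x y \right)} - 2 y^{4} e^{x y} + 2 y^{4} \cos{\left(x y \right)} - 48.
Matching coefficients of the independent functions:
  [constant term]:  48 A = -48
  [x^{3} e^{x y}]:  4 B = -4
  [x^{3} \sin{\left(x y \right)}]:  4 C = 4
  [x^{4} e^{x y}, y^{4} e^{x y}]:  2 B = -2
  [x^{4} \cos{\left(x y \right)}, y^{4} \cos{\left(x y \right)}]:  2 C = 2
Solving: A = -1, B = -1, C = 1.
Check against the point condition:
  u(1, 0) = -1  ⟹  A + B + C = -1  ✓
Hence u(x, y) = - x^{4} - e^{x y} + \cos{\left(x y \right)}.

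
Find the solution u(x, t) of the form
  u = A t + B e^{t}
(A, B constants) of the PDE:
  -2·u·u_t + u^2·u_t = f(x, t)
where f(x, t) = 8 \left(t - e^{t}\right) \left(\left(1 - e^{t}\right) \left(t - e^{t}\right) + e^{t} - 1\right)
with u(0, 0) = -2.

Answer: u(x, t) = 2 t - 2 e^{t}

Derivation:
Substitute the ansatz u = A t + B e^{t} into the left-hand side.
Derivatives of the ansatz:
  u_t = A + B e^{t}
Term by term:
  -2·u·u_t = - 2 A^{2} t - 2 A B t e^{t} - 2 A B e^{t} - 2 B^{2} e^{2 t}
  u^2·u_t = A^{3} t^{2} + A^{2} B t^{2} e^{t} + 2 A^{2} B t e^{t} + 2 A B^{2} t e^{2 t} + A B^{2} e^{2 t} + B^{3} e^{3 t}
So the left-hand side equals
  A^{3} t^{2} + A^{2} B t^{2} e^{t} + 2 A^{2} B t e^{t} - 2 A^{2} t + 2 A B^{2} t e^{2 t} + A B^{2} e^{2 t} - 2 A B t e^{t} - 2 A B e^{t} + B^{3} e^{3 t} - 2 B^{2} e^{2 t}
This must equal f(x, t) identically; expanded, f = - 8 t^{2} e^{t} + 8 t^{2} + 16 t e^{2 t} - 8 t e^{t} - 8 t - 8 e^{3 t} + 8 e^{t}.
Matching coefficients of the independent functions:
  [t]:  - 2 A^{2} = -8
  [t^{2}]:  A^{3} = 8
  [t e^{t}]:  2 A^{2} B - 2 A B = -8
  [t e^{2 t}]:  2 A B^{2} = 16
  [t^{2} e^{t}]:  A^{2} B = -8
  [e^{t}]:  - 2 A B = 8
  [e^{2 t}]:  A B^{2} - 2 B^{2} = 0
  [e^{3 t}]:  B^{3} = -8
Solving: A = 2, B = -2.
Check against the point condition:
  u(0, 0) = -2  ⟹  B = -2  ✓
Hence u(x, t) = 2 t - 2 e^{t}.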